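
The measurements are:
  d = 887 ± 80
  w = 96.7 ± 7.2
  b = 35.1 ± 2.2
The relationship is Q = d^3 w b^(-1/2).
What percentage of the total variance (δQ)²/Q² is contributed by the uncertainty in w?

6.95%

(δQ/Q)² = (3·δd/d)² + (1·δw/w)² + (−½·δb/b)²
  d term: (3×0.0902)² = 0.0732
  w term: (1×0.0745)² = 0.00554
  b term: (-0.5×0.0627)² = 0.000982
Total = 0.0797. Share from w = 0.00554/0.0797 = 0.0695.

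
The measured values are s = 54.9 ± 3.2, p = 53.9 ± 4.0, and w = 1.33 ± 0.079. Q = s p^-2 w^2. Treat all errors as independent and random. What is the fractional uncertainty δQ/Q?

For a monomial Q ∝ s, p^-2, w^2, fractional errors add in quadrature:
  (1·δs/s)² = (1×0.0583)² = 0.00340;  (-2·δp/p)² = (-2×0.0742)² = 0.0220;  (2·δw/w)² = (2×0.0594)² = 0.0141
δQ/Q = √(0.0395) = 0.199

0.199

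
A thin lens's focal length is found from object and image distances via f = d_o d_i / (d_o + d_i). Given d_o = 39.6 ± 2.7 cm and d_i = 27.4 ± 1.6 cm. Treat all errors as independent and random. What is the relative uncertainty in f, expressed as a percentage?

∂f/∂d_o = (d_i/(d_o+d_i))² = 0.167;  ∂f/∂d_i = (d_o/(d_o+d_i))² = 0.349
δf = √((∂f/∂d_o · δd_o)² + (∂f/∂d_i · δd_i)²) = √(0.204 + 0.312) = 0.719 cm
f = 16.2 cm, so δf/f = 0.719/16.2 = 0.0444.

4.44%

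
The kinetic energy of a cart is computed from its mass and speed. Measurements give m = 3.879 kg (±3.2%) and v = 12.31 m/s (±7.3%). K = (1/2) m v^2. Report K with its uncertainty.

Products/powers → add relative errors in quadrature, weighted by exponent:
  (1·δm/m)² = (1×0.0320)² = 0.00102;  (2·δv/v)² = (2×0.0730)² = 0.0213
δK/K = √(0.0223) = 0.149
K = 293.9 J, so δK = 0.149 × 293.9 = 43.9 J.

293.9 ± 43.9 J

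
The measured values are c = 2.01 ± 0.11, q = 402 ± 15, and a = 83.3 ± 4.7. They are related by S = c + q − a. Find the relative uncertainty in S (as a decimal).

0.0490

S is a linear combination, so absolute uncertainties add in quadrature:
  (δc)² = 0.0121;  (δq)² = 225;  (δa)² = 22.1
δS = √(247) = 15.7
S = 321, so δS/S = 15.7/321 = 0.0490.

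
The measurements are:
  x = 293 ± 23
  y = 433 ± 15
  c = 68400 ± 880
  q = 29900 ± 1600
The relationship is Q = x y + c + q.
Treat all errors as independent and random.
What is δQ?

Let p = x·y = 1.27e+05. δp/p = √((1·δx/x)² + (1·δy/y)²) = √(0.00616 + 0.00120) = 0.0858, so δp = 10900.
Q = p + c + q: δQ = √(δp² + δc² + δq²) = √(1.18e+08 + 7.74e+05 + 2.56e+06) = 11000

11000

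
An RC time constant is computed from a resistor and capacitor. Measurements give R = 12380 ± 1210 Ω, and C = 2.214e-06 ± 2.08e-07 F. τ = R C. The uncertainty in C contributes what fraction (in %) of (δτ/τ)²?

(δτ/τ)² = (1·δR/R)² + (1·δC/C)²
  R term: (1×0.0977)² = 0.00955
  C term: (1×0.0939)² = 0.00883
Total = 0.0184. Share from C = 0.00883/0.0184 = 0.480.

48.0%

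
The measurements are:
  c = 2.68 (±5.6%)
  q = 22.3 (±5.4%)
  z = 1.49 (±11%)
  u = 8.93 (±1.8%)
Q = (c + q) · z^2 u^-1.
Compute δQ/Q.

0.226

Let w = c + q = 25.0. δw = √(δc² + δq²) = √(0.0225 + 1.45) = 1.21, so δw/w = 0.0486.
Q is then a monomial in w, z, u:
δQ/Q = √((δw/w)² + (2·δz/z)² + (-1·δu/u)²) = √(0.00236 + 0.0484 + 0.000324) = 0.226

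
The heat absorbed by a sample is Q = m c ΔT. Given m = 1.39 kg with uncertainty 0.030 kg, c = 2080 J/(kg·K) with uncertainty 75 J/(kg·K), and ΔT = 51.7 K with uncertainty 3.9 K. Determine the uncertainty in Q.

Since Q is a product/quotient, work with relative uncertainties:
  (1·δm/m)² = (1×0.0216)² = 0.000466;  (1·δc/c)² = (1×0.0361)² = 0.00130;  (1·δΔT/ΔT)² = (1×0.0754)² = 0.00569
δQ/Q = √(0.00746) = 0.0864
Q = 1.49e+05 J, so δQ = 0.0864 × 1.49e+05 = 12900 J.

12900 J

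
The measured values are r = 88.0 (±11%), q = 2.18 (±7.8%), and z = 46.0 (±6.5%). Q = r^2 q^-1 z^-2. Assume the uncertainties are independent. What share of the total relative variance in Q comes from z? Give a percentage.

23.7%

(δQ/Q)² = (2·δr/r)² + (-1·δq/q)² + (-2·δz/z)²
  r term: (2×0.110)² = 0.0484
  q term: (-1×0.0780)² = 0.00608
  z term: (-2×0.0650)² = 0.0169
Total = 0.0714. Share from z = 0.0169/0.0714 = 0.237.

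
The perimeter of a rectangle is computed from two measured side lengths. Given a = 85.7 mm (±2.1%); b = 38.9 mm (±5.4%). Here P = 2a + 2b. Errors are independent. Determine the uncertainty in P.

5.53 mm

Absolute uncertainties add in quadrature for a linear combination:
  (2·δa)² = 13.0;  (2·δb)² = 17.7
δP = √(30.6) = 5.53 mm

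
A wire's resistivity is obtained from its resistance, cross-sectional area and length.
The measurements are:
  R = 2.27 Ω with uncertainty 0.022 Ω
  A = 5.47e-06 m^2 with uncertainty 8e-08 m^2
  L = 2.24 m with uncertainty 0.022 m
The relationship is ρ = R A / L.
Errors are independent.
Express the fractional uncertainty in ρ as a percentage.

2.01%

Products/powers → add relative errors in quadrature, weighted by exponent:
  (1·δR/R)² = (1×0.00969)² = 9.39e-05;  (1·δA/A)² = (1×0.0146)² = 0.000214;  (-1·δL/L)² = (-1×0.00982)² = 9.65e-05
δρ/ρ = √(0.000404) = 0.0201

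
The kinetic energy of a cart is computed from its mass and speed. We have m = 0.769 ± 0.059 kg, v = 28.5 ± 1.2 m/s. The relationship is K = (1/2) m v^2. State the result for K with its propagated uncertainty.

K is a product of powers, so relative uncertainties combine in quadrature:
  (1·δm/m)² = (1×0.0767)² = 0.00589;  (2·δv/v)² = (2×0.0421)² = 0.00709
δK/K = √(0.0130) = 0.114
K = 312 J, so δK = 0.114 × 312 = 35.6 J.

312 ± 35.6 J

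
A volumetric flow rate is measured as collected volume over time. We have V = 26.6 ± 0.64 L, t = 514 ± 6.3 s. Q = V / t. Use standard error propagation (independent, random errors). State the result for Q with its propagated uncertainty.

0.0518 ± 0.00140 L/s

Relative error in a monomial: (δQ/Q)² = Σ (nᵢ · δxᵢ/xᵢ)².
  (1·δV/V)² = (1×0.0241)² = 0.000579;  (-1·δt/t)² = (-1×0.0123)² = 0.000150
δQ/Q = √(0.000729) = 0.0270
Q = 0.0518 L/s, so δQ = 0.0270 × 0.0518 = 0.00140 L/s.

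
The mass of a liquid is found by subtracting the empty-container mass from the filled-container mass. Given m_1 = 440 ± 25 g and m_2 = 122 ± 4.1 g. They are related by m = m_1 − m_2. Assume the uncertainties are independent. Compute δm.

25.3 g

Sums and differences: (δm)² = Σ (cᵢ δxᵢ)².
  (δm_1)² = 625;  (δm_2)² = 16.8
δm = √(642) = 25.3 g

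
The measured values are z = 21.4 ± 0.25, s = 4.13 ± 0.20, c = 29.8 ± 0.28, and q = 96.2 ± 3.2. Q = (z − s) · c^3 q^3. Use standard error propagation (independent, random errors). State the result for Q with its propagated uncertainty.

Let u = z − s = 17.3. δu = √(δz² + δs²) = √(0.0625 + 0.0400) = 0.320, so δu/u = 0.0185.
Q is then a monomial in u, c, q:
δQ/Q = √((δu/u)² + (3·δc/c)² + (3·δq/q)²) = √(0.000344 + 0.000795 + 0.00996) = 0.105
Q = 4.07e+11, so δQ = 0.105 × 4.07e+11 = 4.29e+10.

(4.07 ± 0.429) × 10^11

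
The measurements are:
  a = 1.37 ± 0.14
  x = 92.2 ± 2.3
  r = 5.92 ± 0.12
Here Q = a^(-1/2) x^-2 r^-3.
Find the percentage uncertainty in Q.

Each factor contributes (exponent × relative error)² to (δQ/Q)²:
  (−½·δa/a)² = (-0.5×0.102)² = 0.00261;  (-2·δx/x)² = (-2×0.0249)² = 0.00249;  (-3·δr/r)² = (-3×0.0203)² = 0.00370
δQ/Q = √(0.00880) = 0.0938

9.38%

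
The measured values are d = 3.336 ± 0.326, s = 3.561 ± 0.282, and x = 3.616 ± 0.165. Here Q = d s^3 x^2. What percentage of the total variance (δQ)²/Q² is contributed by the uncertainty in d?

12.8%

(δQ/Q)² = (1·δd/d)² + (3·δs/s)² + (2·δx/x)²
  d term: (1×0.0977)² = 0.00955
  s term: (3×0.0792)² = 0.0564
  x term: (2×0.0456)² = 0.00833
Total = 0.0743. Share from d = 0.00955/0.0743 = 0.128.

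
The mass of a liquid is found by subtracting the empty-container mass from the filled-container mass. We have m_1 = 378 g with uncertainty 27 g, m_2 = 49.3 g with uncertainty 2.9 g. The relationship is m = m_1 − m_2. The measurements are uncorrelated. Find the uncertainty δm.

27.2 g

Each term contributes (cᵢ δxᵢ)² to (δm)²:
  (δm_1)² = 729;  (δm_2)² = 8.41
δm = √(737) = 27.2 g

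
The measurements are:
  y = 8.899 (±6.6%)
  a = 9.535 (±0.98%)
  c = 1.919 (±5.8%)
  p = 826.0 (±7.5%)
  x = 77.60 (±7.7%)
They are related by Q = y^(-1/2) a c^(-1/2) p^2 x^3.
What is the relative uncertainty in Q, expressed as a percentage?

27.9%

For a monomial Q ∝ y^(-1/2), a, c^(-1/2), p^2, x^3, fractional errors add in quadrature:
  (−½·δy/y)² = (-0.5×0.0660)² = 0.00109;  (1·δa/a)² = (1×0.00980)² = 9.6e-05;  (−½·δc/c)² = (-0.5×0.0580)² = 0.000841;  (2·δp/p)² = (2×0.0750)² = 0.0225;  (3·δx/x)² = (3×0.0770)² = 0.0534
δQ/Q = √(0.0779) = 0.279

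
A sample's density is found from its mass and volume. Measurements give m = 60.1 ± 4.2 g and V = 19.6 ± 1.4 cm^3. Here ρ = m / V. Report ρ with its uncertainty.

Each factor contributes (exponent × relative error)² to (δρ/ρ)²:
  (1·δm/m)² = (1×0.0699)² = 0.00488;  (-1·δV/V)² = (-1×0.0714)² = 0.00510
δρ/ρ = √(0.00999) = 0.0999
ρ = 3.07 g/cm^3, so δρ = 0.0999 × 3.07 = 0.306 g/cm^3.

3.07 ± 0.306 g/cm^3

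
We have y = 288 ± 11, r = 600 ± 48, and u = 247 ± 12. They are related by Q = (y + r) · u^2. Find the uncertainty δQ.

6.06e+06

Let w = y + r = 888. δw = √(δy² + δr²) = √(121 + 2300) = 49.2, so δw/w = 0.0555.
Q is then a monomial in w, u:
δQ/Q = √((δw/w)² + (2·δu/u)²) = √(0.00308 + 0.00944) = 0.112
Q = 5.42e+07, so δQ = 0.112 × 5.42e+07 = 6.06e+06.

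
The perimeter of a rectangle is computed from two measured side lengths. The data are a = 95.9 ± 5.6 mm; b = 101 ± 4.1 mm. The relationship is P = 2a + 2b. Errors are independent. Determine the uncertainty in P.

Each term contributes (cᵢ δxᵢ)² to (δP)²:
  (2·δa)² = 125;  (2·δb)² = 67.2
δP = √(193) = 13.9 mm

13.9 mm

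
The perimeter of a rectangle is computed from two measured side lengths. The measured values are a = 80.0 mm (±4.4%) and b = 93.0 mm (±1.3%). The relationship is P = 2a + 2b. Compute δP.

7.44 mm

For a sum/difference, combine absolute errors in quadrature:
  (2·δa)² = 49.6;  (2·δb)² = 5.85
δP = √(55.4) = 7.44 mm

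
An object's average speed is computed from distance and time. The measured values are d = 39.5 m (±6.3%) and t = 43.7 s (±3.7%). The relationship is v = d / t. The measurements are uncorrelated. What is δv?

0.0660 m/s

For a monomial v ∝ d, t^-1, fractional errors add in quadrature:
  (1·δd/d)² = (1×0.0630)² = 0.00397;  (-1·δt/t)² = (-1×0.0370)² = 0.00137
δv/v = √(0.00534) = 0.0731
v = 0.904 m/s, so δv = 0.0731 × 0.904 = 0.0660 m/s.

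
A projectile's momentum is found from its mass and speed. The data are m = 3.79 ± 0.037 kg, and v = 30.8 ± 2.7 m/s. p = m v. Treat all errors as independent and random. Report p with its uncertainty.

Each factor contributes (exponent × relative error)² to (δp/p)²:
  (1·δm/m)² = (1×0.00976)² = 9.53e-05;  (1·δv/v)² = (1×0.0877)² = 0.00768
δp/p = √(0.00778) = 0.0882
p = 117 kg·m/s, so δp = 0.0882 × 117 = 10.3 kg·m/s.

117 ± 10.3 kg·m/s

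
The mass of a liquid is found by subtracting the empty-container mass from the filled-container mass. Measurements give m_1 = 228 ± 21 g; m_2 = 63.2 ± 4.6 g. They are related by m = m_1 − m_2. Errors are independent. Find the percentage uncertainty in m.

13.0%

Sums and differences: (δm)² = Σ (cᵢ δxᵢ)².
  (δm_1)² = 441;  (δm_2)² = 21.2
δm = √(462) = 21.5 g
m = 165 g, so δm/m = 21.5/165 = 0.130.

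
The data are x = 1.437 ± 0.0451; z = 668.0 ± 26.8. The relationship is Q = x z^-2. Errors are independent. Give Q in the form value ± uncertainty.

(3.220 ± 0.277) × 10^-6

Each factor contributes (exponent × relative error)² to (δQ/Q)²:
  (1·δx/x)² = (1×0.0314)² = 0.000985;  (-2·δz/z)² = (-2×0.0401)² = 0.00644
δQ/Q = √(0.00742) = 0.0862
Q = 3.22e-06, so δQ = 0.0862 × 3.22e-06 = 2.77e-07.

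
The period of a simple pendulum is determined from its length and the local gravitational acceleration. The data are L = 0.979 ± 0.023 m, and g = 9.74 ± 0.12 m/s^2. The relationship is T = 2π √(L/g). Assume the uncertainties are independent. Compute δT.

0.0264 s

Relative error in a monomial: (δT/T)² = Σ (nᵢ · δxᵢ/xᵢ)².
  (½·δL/L)² = (0.5×0.0235)² = 0.000138;  (−½·δg/g)² = (-0.5×0.0123)² = 3.79e-05
δT/T = √(0.000176) = 0.0133
T = 1.99 s, so δT = 0.0133 × 1.99 = 0.0264 s.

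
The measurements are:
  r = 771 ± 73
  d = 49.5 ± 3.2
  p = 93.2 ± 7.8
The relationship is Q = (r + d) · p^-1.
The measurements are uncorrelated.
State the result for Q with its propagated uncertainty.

Let u = r + d = 820. δu = √(δr² + δd²) = √(5330 + 10.2) = 73.1, so δu/u = 0.0891.
Q is then a monomial in u, p:
δQ/Q = √((δu/u)² + (-1·δp/p)²) = √(0.00793 + 0.00700) = 0.122
Q = 8.80, so δQ = 0.122 × 8.80 = 1.08.

8.80 ± 1.08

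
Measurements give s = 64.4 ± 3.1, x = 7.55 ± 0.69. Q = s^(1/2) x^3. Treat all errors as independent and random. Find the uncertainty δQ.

Each factor contributes (exponent × relative error)² to (δQ/Q)²:
  (½·δs/s)² = (0.5×0.0481)² = 0.000579;  (3·δx/x)² = (3×0.0914)² = 0.0752
δQ/Q = √(0.0757) = 0.275
Q = 3450, so δQ = 0.275 × 3450 = 951.

951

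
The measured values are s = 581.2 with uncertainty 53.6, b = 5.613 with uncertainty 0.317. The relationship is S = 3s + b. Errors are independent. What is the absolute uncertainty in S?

Each term contributes (cᵢ δxᵢ)² to (δS)²:
  (3·δs)² = 25900;  (δb)² = 0.100
δS = √(25900) = 161

161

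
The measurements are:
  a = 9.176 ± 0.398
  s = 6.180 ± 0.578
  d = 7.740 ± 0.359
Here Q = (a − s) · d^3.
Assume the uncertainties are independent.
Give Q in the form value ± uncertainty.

Let u = a − s = 2.996. δu = √(δa² + δs²) = √(0.158 + 0.334) = 0.702, so δu/u = 0.234.
Q is then a monomial in u, d:
δQ/Q = √((δu/u)² + (3·δd/d)²) = √(0.0549 + 0.0194) = 0.272
Q = 1389, so δQ = 0.272 × 1389 = 378.

1389 ± 378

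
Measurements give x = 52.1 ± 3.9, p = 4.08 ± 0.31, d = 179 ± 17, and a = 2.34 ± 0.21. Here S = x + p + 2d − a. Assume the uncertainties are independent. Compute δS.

S is a linear combination, so absolute uncertainties add in quadrature:
  (δx)² = 15.2;  (δp)² = 0.0961;  (2·δd)² = 1160;  (δa)² = 0.0441
δS = √(1170) = 34.2

34.2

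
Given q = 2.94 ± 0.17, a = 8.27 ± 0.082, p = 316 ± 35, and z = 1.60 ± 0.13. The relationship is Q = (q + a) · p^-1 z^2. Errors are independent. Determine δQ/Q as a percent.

Let u = q + a = 11.2. δu = √(δq² + δa²) = √(0.0289 + 0.00672) = 0.189, so δu/u = 0.0168.
Q is then a monomial in u, p, z:
δQ/Q = √((δu/u)² + (-1·δp/p)² + (2·δz/z)²) = √(0.000283 + 0.0123 + 0.0264) = 0.197

19.7%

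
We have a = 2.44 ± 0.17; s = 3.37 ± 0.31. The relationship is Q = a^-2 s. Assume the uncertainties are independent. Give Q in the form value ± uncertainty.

0.566 ± 0.0945

Q is a product of powers, so relative uncertainties combine in quadrature:
  (-2·δa/a)² = (-2×0.0697)² = 0.0194;  (1·δs/s)² = (1×0.0920)² = 0.00846
δQ/Q = √(0.0279) = 0.167
Q = 0.566, so δQ = 0.167 × 0.566 = 0.0945.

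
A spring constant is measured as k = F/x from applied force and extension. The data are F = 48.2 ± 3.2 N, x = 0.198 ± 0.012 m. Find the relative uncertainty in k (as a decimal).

For a monomial k ∝ F, x^-1, fractional errors add in quadrature:
  (1·δF/F)² = (1×0.0664)² = 0.00441;  (-1·δx/x)² = (-1×0.0606)² = 0.00367
δk/k = √(0.00808) = 0.0899

0.0899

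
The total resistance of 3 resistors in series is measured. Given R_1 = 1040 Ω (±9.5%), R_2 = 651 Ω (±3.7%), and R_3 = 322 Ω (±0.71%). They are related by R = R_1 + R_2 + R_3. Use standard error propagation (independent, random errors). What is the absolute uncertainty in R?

Each term contributes (cᵢ δxᵢ)² to (δR)²:
  (δR_1)² = 9760;  (δR_2)² = 580;  (δR_3)² = 5.23
δR = √(10300) = 102 Ω

102 Ω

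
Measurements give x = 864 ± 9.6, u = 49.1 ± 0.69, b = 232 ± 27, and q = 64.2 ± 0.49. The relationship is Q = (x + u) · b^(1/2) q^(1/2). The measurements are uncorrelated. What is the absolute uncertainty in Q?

Let w = x + u = 913. δw = √(δx² + δu²) = √(92.2 + 0.476) = 9.62, so δw/w = 0.0105.
Q is then a monomial in w, b, q:
δQ/Q = √((δw/w)² + (½·δb/b)² + (½·δq/q)²) = √(0.000111 + 0.00339 + 1.46e-05) = 0.0593
Q = 1.11e+05, so δQ = 0.0593 × 1.11e+05 = 6600.

6600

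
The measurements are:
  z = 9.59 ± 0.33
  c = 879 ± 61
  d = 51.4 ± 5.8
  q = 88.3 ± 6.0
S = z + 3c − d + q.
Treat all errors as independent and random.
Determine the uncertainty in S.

183

S is a linear combination, so absolute uncertainties add in quadrature:
  (δz)² = 0.109;  (3·δc)² = 33500;  (δd)² = 33.6;  (δq)² = 36.0
δS = √(33600) = 183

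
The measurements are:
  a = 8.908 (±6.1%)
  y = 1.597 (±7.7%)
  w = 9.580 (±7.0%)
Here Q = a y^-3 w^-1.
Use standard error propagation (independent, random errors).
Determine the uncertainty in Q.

0.0568

Relative error in a monomial: (δQ/Q)² = Σ (nᵢ · δxᵢ/xᵢ)².
  (1·δa/a)² = (1×0.0610)² = 0.00372;  (-3·δy/y)² = (-3×0.0770)² = 0.0534;  (-1·δw/w)² = (-1×0.0700)² = 0.00490
δQ/Q = √(0.0620) = 0.249
Q = 0.2283, so δQ = 0.249 × 0.2283 = 0.0568.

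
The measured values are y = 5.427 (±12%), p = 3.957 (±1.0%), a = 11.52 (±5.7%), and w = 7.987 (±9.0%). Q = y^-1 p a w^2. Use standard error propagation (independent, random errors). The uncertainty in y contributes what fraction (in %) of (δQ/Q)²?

28.7%

(δQ/Q)² = (-1·δy/y)² + (1·δp/p)² + (1·δa/a)² + (2·δw/w)²
  y term: (-1×0.120)² = 0.0144
  p term: (1×0.0100)² = 0.000100
  a term: (1×0.0570)² = 0.00325
  w term: (2×0.0900)² = 0.0324
Total = 0.0501. Share from y = 0.0144/0.0501 = 0.287.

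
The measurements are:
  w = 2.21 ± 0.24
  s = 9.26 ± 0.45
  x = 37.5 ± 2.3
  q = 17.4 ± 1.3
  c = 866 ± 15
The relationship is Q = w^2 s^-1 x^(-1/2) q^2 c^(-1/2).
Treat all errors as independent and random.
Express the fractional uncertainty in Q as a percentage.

Relative error in a monomial: (δQ/Q)² = Σ (nᵢ · δxᵢ/xᵢ)².
  (2·δw/w)² = (2×0.109)² = 0.0472;  (-1·δs/s)² = (-1×0.0486)² = 0.00236;  (−½·δx/x)² = (-0.5×0.0613)² = 0.000940;  (2·δq/q)² = (2×0.0747)² = 0.0223;  (−½·δc/c)² = (-0.5×0.0173)² = 7.5e-05
δQ/Q = √(0.0729) = 0.270

27.0%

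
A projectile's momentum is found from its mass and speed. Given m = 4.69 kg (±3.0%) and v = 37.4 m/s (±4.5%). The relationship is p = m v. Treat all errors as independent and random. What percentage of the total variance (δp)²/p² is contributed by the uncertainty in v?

(δp/p)² = (1·δm/m)² + (1·δv/v)²
  m term: (1×0.0300)² = 0.000900
  v term: (1×0.0450)² = 0.00202
Total = 0.00293. Share from v = 0.00202/0.00293 = 0.692.

69.2%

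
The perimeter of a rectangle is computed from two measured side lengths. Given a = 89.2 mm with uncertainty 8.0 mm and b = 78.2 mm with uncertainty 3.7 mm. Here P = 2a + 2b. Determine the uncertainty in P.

17.6 mm

Sums and differences: (δP)² = Σ (cᵢ δxᵢ)².
  (2·δa)² = 256;  (2·δb)² = 54.8
δP = √(311) = 17.6 mm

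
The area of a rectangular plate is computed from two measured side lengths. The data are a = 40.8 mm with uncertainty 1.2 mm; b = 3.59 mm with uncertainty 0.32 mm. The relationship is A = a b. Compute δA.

13.7 mm^2

Relative error in a monomial: (δA/A)² = Σ (nᵢ · δxᵢ/xᵢ)².
  (1·δa/a)² = (1×0.0294)² = 0.000865;  (1·δb/b)² = (1×0.0891)² = 0.00795
δA/A = √(0.00881) = 0.0939
A = 146 mm^2, so δA = 0.0939 × 146 = 13.7 mm^2.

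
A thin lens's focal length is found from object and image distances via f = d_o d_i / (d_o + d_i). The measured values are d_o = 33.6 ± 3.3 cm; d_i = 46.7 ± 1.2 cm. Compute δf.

1.14 cm

∂f/∂d_o = (d_i/(d_o+d_i))² = 0.338;  ∂f/∂d_i = (d_o/(d_o+d_i))² = 0.175
δf = √((∂f/∂d_o · δd_o)² + (∂f/∂d_i · δd_i)²) = √(1.25 + 0.0441) = 1.14 cm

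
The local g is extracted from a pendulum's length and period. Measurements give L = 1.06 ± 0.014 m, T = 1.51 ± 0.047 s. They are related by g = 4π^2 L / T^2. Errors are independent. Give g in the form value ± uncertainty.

g is a product of powers, so relative uncertainties combine in quadrature:
  (1·δL/L)² = (1×0.0132)² = 0.000174;  (-2·δT/T)² = (-2×0.0311)² = 0.00388
δg/g = √(0.00405) = 0.0636
g = 18.4 m/s^2, so δg = 0.0636 × 18.4 = 1.17 m/s^2.

18.4 ± 1.17 m/s^2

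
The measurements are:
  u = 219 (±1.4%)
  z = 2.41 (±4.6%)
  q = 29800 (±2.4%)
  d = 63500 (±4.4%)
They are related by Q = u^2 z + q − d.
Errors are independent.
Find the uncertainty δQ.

6860

Let p = u^2·z = 1.16e+05. δp/p = √((2·δu/u)² + (1·δz/z)²) = √(0.000784 + 0.00212) = 0.0539, so δp = 6220.
Q = p + q − d: δQ = √(δp² + δq² + δd²) = √(3.87e+07 + 5.12e+05 + 7.81e+06) = 6860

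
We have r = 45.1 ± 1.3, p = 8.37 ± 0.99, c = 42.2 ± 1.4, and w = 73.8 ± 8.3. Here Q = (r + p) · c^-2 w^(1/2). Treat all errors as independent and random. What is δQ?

0.0238

Let u = r + p = 53.5. δu = √(δr² + δp²) = √(1.69 + 0.980) = 1.63, so δu/u = 0.0306.
Q is then a monomial in u, c, w:
δQ/Q = √((δu/u)² + (-2·δc/c)² + (½·δw/w)²) = √(0.000934 + 0.00440 + 0.00316) = 0.0922
Q = 0.258, so δQ = 0.0922 × 0.258 = 0.0238.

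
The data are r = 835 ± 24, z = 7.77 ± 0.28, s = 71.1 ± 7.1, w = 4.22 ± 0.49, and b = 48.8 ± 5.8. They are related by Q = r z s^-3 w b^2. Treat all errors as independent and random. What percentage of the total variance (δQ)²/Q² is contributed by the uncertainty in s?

55.4%

(δQ/Q)² = (1·δr/r)² + (1·δz/z)² + (-3·δs/s)² + (1·δw/w)² + (2·δb/b)²
  r term: (1×0.0287)² = 0.000826
  z term: (1×0.0360)² = 0.00130
  s term: (-3×0.0999)² = 0.0897
  w term: (1×0.116)² = 0.0135
  b term: (2×0.119)² = 0.0565
Total = 0.162. Share from s = 0.0897/0.162 = 0.554.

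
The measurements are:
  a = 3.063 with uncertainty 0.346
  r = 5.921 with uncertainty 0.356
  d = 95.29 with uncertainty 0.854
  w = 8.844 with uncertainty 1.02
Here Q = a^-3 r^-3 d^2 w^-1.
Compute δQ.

0.0691

Relative error in a monomial: (δQ/Q)² = Σ (nᵢ · δxᵢ/xᵢ)².
  (-3·δa/a)² = (-3×0.113)² = 0.115;  (-3·δr/r)² = (-3×0.0601)² = 0.0325;  (2·δd/d)² = (2×0.00896)² = 0.000321;  (-1·δw/w)² = (-1×0.115)² = 0.0133
δQ/Q = √(0.161) = 0.401
Q = 0.1721, so δQ = 0.401 × 0.1721 = 0.0691.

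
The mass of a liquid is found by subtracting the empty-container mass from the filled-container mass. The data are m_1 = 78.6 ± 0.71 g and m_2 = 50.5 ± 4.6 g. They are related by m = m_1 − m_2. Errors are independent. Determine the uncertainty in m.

Each term contributes (cᵢ δxᵢ)² to (δm)²:
  (δm_1)² = 0.504;  (δm_2)² = 21.2
δm = √(21.7) = 4.65 g

4.65 g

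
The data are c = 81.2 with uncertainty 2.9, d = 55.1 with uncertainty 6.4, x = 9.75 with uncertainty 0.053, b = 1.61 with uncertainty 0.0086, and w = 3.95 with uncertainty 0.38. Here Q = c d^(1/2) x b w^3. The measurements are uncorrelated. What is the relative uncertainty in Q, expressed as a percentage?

29.7%

Relative error in a monomial: (δQ/Q)² = Σ (nᵢ · δxᵢ/xᵢ)².
  (1·δc/c)² = (1×0.0357)² = 0.00128;  (½·δd/d)² = (0.5×0.116)² = 0.00337;  (1·δx/x)² = (1×0.00544)² = 2.95e-05;  (1·δb/b)² = (1×0.00534)² = 2.85e-05;  (3·δw/w)² = (3×0.0962)² = 0.0833
δQ/Q = √(0.0880) = 0.297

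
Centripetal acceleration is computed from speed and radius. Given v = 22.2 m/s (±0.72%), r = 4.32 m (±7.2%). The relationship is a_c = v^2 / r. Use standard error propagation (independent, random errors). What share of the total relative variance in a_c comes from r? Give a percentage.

(δa_c/a_c)² = (2·δv/v)² + (-1·δr/r)²
  v term: (2×0.00720)² = 0.000207
  r term: (-1×0.0720)² = 0.00518
Total = 0.00539. Share from r = 0.00518/0.00539 = 0.962.

96.2%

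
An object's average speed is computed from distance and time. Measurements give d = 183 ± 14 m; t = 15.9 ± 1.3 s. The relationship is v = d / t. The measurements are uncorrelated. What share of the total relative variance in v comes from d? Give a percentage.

(δv/v)² = (1·δd/d)² + (-1·δt/t)²
  d term: (1×0.0765)² = 0.00585
  t term: (-1×0.0818)² = 0.00668
Total = 0.0125. Share from d = 0.00585/0.0125 = 0.467.

46.7%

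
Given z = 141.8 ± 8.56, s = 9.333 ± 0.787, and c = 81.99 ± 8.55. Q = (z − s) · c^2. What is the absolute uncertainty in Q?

1.95e+05

Let u = z − s = 132.5. δu = √(δz² + δs²) = √(73.3 + 0.619) = 8.60, so δu/u = 0.0649.
Q is then a monomial in u, c:
δQ/Q = √((δu/u)² + (2·δc/c)²) = √(0.00421 + 0.0435) = 0.218
Q = 890500, so δQ = 0.218 × 890500 = 1.95e+05.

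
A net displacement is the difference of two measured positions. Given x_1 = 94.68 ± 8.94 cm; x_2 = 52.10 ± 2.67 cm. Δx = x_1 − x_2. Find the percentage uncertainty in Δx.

21.9%

Sums and differences: (δΔx)² = Σ (cᵢ δxᵢ)².
  (δx_1)² = 79.9;  (δx_2)² = 7.13
δΔx = √(87.1) = 9.33 cm
Δx = 42.58 cm, so δΔx/Δx = 9.33/42.58 = 0.219.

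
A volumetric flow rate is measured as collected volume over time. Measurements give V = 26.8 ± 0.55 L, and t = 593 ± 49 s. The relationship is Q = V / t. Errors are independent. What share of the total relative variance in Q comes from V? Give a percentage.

5.81%

(δQ/Q)² = (1·δV/V)² + (-1·δt/t)²
  V term: (1×0.0205)² = 0.000421
  t term: (-1×0.0826)² = 0.00683
Total = 0.00725. Share from V = 0.000421/0.00725 = 0.0581.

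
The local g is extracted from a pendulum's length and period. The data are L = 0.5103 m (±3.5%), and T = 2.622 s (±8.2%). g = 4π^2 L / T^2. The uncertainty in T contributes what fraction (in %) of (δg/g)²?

(δg/g)² = (1·δL/L)² + (-2·δT/T)²
  L term: (1×0.0350)² = 0.00123
  T term: (-2×0.0820)² = 0.0269
Total = 0.0281. Share from T = 0.0269/0.0281 = 0.956.

95.6%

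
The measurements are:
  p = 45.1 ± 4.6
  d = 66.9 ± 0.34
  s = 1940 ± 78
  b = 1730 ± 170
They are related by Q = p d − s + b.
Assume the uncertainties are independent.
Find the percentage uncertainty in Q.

12.8%

Let w = p·d = 3020. δw/w = √((1·δp/p)² + (1·δd/d)²) = √(0.0104 + 2.58e-05) = 0.102, so δw = 308.
Q = w − s + b: δQ = √(δw² + δs² + δb²) = √(94900 + 6080 + 28900) = 360
Q = 2810, so δQ/Q = 360/2810 = 0.128.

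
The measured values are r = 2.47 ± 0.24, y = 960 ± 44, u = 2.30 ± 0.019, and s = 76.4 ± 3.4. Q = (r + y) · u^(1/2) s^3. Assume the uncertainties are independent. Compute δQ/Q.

0.141

Let w = r + y = 962. δw = √(δr² + δy²) = √(0.0576 + 1940) = 44.0, so δw/w = 0.0457.
Q is then a monomial in w, u, s:
δQ/Q = √((δw/w)² + (½·δu/u)² + (3·δs/s)²) = √(0.00209 + 1.71e-05 + 0.0178) = 0.141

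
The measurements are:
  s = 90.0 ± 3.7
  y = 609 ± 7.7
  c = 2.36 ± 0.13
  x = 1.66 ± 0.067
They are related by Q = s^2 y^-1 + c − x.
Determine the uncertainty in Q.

Let p = s^2·y^-1 = 13.3. δp/p = √((2·δs/s)² + (-1·δy/y)²) = √(0.00676 + 0.000160) = 0.0832, so δp = 1.11.
Q = p + c − x: δQ = √(δp² + δc² + δx²) = √(1.22 + 0.0169 + 0.00449) = 1.12

1.12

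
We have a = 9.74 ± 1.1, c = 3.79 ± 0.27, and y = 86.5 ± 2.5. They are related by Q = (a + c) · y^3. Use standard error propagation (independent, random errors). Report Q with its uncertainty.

(8.76 ± 1.06) × 10^6

Let u = a + c = 13.5. δu = √(δa² + δc²) = √(1.21 + 0.0729) = 1.13, so δu/u = 0.0837.
Q is then a monomial in u, y:
δQ/Q = √((δu/u)² + (3·δy/y)²) = √(0.00701 + 0.00752) = 0.121
Q = 8.76e+06, so δQ = 0.121 × 8.76e+06 = 1.06e+06.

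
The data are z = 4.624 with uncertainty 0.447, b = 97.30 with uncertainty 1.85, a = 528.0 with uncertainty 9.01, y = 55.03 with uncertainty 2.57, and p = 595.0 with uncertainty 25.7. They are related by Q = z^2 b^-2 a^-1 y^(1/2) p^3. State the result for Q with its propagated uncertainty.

6684 ± 1590

Since Q is a product/quotient, work with relative uncertainties:
  (2·δz/z)² = (2×0.0967)² = 0.0374;  (-2·δb/b)² = (-2×0.0190)² = 0.00145;  (-1·δa/a)² = (-1×0.0171)² = 0.000291;  (½·δy/y)² = (0.5×0.0467)² = 0.000545;  (3·δp/p)² = (3×0.0432)² = 0.0168
δQ/Q = √(0.0565) = 0.238
Q = 6684, so δQ = 0.238 × 6684 = 1590.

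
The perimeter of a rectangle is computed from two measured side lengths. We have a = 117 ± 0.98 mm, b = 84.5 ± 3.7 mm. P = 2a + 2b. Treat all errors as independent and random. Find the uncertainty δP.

7.66 mm

For a sum/difference, combine absolute errors in quadrature:
  (2·δa)² = 3.84;  (2·δb)² = 54.8
δP = √(58.6) = 7.66 mm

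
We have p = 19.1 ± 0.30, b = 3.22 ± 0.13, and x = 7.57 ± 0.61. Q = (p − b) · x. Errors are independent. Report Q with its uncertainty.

120 ± 10.00

Let u = p − b = 15.9. δu = √(δp² + δb²) = √(0.0900 + 0.0169) = 0.327, so δu/u = 0.0206.
Q is then a monomial in u, x:
δQ/Q = √((δu/u)² + (1·δx/x)²) = √(0.000424 + 0.00649) = 0.0832
Q = 120, so δQ = 0.0832 × 120 = 10.00.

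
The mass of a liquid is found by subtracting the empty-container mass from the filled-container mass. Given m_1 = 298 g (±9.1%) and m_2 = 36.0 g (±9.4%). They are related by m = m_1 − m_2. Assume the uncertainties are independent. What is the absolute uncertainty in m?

Sums and differences: (δm)² = Σ (cᵢ δxᵢ)².
  (δm_1)² = 735;  (δm_2)² = 11.5
δm = √(747) = 27.3 g

27.3 g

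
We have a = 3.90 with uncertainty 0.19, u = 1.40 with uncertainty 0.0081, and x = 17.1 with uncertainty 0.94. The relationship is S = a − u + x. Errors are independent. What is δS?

S is a linear combination, so absolute uncertainties add in quadrature:
  (δa)² = 0.0361;  (δu)² = 6.56e-05;  (δx)² = 0.884
δS = √(0.920) = 0.959

0.959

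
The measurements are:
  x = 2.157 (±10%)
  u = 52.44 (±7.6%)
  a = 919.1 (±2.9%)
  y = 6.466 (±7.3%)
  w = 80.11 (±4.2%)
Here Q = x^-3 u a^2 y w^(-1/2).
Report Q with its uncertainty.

Products/powers → add relative errors in quadrature, weighted by exponent:
  (-3·δx/x)² = (-3×0.100)² = 0.0900;  (1·δu/u)² = (1×0.0760)² = 0.00578;  (2·δa/a)² = (2×0.0290)² = 0.00336;  (1·δy/y)² = (1×0.0730)² = 0.00533;  (−½·δw/w)² = (-0.5×0.0420)² = 0.000441
δQ/Q = √(0.105) = 0.324
Q = 3.189e+06, so δQ = 0.324 × 3.189e+06 = 1.03e+06.

(3.189 ± 1.03) × 10^6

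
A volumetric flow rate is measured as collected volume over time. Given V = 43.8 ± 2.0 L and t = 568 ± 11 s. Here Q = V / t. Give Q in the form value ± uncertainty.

0.0771 ± 0.00382 L/s

Since Q is a product/quotient, work with relative uncertainties:
  (1·δV/V)² = (1×0.0457)² = 0.00209;  (-1·δt/t)² = (-1×0.0194)² = 0.000375
δQ/Q = √(0.00246) = 0.0496
Q = 0.0771 L/s, so δQ = 0.0496 × 0.0771 = 0.00382 L/s.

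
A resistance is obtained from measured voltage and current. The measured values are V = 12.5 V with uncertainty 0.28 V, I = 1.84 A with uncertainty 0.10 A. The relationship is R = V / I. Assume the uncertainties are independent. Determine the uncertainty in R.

Relative error in a monomial: (δR/R)² = Σ (nᵢ · δxᵢ/xᵢ)².
  (1·δV/V)² = (1×0.0224)² = 0.000502;  (-1·δI/I)² = (-1×0.0543)² = 0.00295
δR/R = √(0.00346) = 0.0588
R = 6.79 Ω, so δR = 0.0588 × 6.79 = 0.399 Ω.

0.399 Ω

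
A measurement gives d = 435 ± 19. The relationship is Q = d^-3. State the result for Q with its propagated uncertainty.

(1.21 ± 0.159) × 10^-8

Q ∝ d^-3, so δQ/Q = |-3| · δd/d = 3 × 0.0437 = 0.131.
Q = 1.21e-08, so δQ = 0.131 × 1.21e-08 = 1.59e-09.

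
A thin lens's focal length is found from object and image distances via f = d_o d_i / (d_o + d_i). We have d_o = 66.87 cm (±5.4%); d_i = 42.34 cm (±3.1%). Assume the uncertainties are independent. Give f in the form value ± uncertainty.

∂f/∂d_o = (d_i/(d_o+d_i))² = 0.150;  ∂f/∂d_i = (d_o/(d_o+d_i))² = 0.375
δf = √((∂f/∂d_o · δd_o)² + (∂f/∂d_i · δd_i)²) = √(0.295 + 0.242) = 0.733 cm
f = 25.93 cm.

25.93 ± 0.733 cm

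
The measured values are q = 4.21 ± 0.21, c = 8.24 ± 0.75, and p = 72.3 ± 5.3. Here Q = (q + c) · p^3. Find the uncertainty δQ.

1.08e+06

Let u = q + c = 12.4. δu = √(δq² + δc²) = √(0.0441 + 0.562) = 0.779, so δu/u = 0.0626.
Q is then a monomial in u, p:
δQ/Q = √((δu/u)² + (3·δp/p)²) = √(0.00391 + 0.0484) = 0.229
Q = 4.71e+06, so δQ = 0.229 × 4.71e+06 = 1.08e+06.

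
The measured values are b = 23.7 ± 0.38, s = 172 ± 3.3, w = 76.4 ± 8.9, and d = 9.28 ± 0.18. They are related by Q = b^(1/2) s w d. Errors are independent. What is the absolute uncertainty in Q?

Since Q is a product/quotient, work with relative uncertainties:
  (½·δb/b)² = (0.5×0.0160)² = 6.43e-05;  (1·δs/s)² = (1×0.0192)² = 0.000368;  (1·δw/w)² = (1×0.116)² = 0.0136;  (1·δd/d)² = (1×0.0194)² = 0.000376
δQ/Q = √(0.0144) = 0.120
Q = 5.94e+05, so δQ = 0.120 × 5.94e+05 = 71200.

71200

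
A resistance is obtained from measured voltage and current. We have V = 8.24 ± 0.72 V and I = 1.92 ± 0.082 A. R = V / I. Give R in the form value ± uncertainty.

4.29 ± 0.417 Ω

R is a product of powers, so relative uncertainties combine in quadrature:
  (1·δV/V)² = (1×0.0874)² = 0.00764;  (-1·δI/I)² = (-1×0.0427)² = 0.00182
δR/R = √(0.00946) = 0.0973
R = 4.29 Ω, so δR = 0.0973 × 4.29 = 0.417 Ω.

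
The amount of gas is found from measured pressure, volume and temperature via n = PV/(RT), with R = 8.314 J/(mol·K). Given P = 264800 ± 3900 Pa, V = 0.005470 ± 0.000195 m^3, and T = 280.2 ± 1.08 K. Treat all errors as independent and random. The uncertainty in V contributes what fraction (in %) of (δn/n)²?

(δn/n)² = (1·δP/P)² + (1·δV/V)² + (-1·δT/T)²
  P term: (1×0.0147)² = 0.000217
  V term: (1×0.0356)² = 0.00127
  T term: (-1×0.00385)² = 1.49e-05
Total = 0.00150. Share from V = 0.00127/0.00150 = 0.846.

84.6%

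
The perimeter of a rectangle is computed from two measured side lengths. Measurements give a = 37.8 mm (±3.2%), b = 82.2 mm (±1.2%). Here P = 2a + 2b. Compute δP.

3.12 mm

Each term contributes (cᵢ δxᵢ)² to (δP)²:
  (2·δa)² = 5.85;  (2·δb)² = 3.89
δP = √(9.74) = 3.12 mm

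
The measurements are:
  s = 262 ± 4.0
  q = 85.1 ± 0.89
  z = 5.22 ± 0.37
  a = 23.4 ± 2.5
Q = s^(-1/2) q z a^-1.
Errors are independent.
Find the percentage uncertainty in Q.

12.9%

For a monomial Q ∝ s^(-1/2), q, z, a^-1, fractional errors add in quadrature:
  (−½·δs/s)² = (-0.5×0.0153)² = 5.83e-05;  (1·δq/q)² = (1×0.0105)² = 0.000109;  (1·δz/z)² = (1×0.0709)² = 0.00502;  (-1·δa/a)² = (-1×0.107)² = 0.0114
δQ/Q = √(0.0166) = 0.129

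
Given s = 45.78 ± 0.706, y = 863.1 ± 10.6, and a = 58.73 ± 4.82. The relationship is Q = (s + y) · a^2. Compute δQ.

Let u = s + y = 908.9. δu = √(δs² + δy²) = √(0.498 + 112) = 10.6, so δu/u = 0.0117.
Q is then a monomial in u, a:
δQ/Q = √((δu/u)² + (2·δa/a)²) = √(0.000137 + 0.0269) = 0.165
Q = 3.135e+06, so δQ = 0.165 × 3.135e+06 = 5.16e+05.

5.16e+05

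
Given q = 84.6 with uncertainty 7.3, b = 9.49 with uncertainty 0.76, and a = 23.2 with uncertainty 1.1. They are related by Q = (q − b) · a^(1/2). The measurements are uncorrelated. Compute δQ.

Let u = q − b = 75.1. δu = √(δq² + δb²) = √(53.3 + 0.578) = 7.34, so δu/u = 0.0977.
Q is then a monomial in u, a:
δQ/Q = √((δu/u)² + (½·δa/a)²) = √(0.00955 + 0.000562) = 0.101
Q = 362, so δQ = 0.101 × 362 = 36.4.

36.4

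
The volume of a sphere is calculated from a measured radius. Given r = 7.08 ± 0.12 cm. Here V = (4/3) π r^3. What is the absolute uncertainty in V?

75.6 cm^3

V ∝ r^3, so δV/V = |3| · δr/r = 3 × 0.0169 = 0.0508.
V = 1490 cm^3, so δV = 0.0508 × 1490 = 75.6 cm^3.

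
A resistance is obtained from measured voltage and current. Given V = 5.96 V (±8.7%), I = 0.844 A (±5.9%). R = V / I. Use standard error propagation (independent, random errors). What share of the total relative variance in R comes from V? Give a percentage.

(δR/R)² = (1·δV/V)² + (-1·δI/I)²
  V term: (1×0.0870)² = 0.00757
  I term: (-1×0.0590)² = 0.00348
Total = 0.0111. Share from V = 0.00757/0.0111 = 0.685.

68.5%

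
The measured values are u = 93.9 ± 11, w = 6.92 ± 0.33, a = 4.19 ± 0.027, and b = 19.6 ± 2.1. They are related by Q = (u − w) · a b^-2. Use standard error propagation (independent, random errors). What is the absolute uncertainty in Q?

0.236

Let h = u − w = 87.0. δh = √(δu² + δw²) = √(121 + 0.109) = 11.0, so δh/h = 0.127.
Q is then a monomial in h, a, b:
δQ/Q = √((δh/h)² + (1·δa/a)² + (-2·δb/b)²) = √(0.0160 + 4.15e-05 + 0.0459) = 0.249
Q = 0.949, so δQ = 0.249 × 0.949 = 0.236.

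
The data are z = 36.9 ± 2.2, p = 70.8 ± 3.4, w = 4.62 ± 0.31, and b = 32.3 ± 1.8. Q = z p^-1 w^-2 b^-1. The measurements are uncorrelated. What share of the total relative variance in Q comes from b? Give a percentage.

11.5%

(δQ/Q)² = (1·δz/z)² + (-1·δp/p)² + (-2·δw/w)² + (-1·δb/b)²
  z term: (1×0.0596)² = 0.00355
  p term: (-1×0.0480)² = 0.00231
  w term: (-2×0.0671)² = 0.0180
  b term: (-1×0.0557)² = 0.00311
Total = 0.0270. Share from b = 0.00311/0.0270 = 0.115.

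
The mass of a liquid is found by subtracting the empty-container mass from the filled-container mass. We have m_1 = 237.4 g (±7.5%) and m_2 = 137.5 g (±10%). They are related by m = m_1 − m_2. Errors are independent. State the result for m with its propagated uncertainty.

99.90 ± 22.5 g

Each term contributes (cᵢ δxᵢ)² to (δm)²:
  (δm_1)² = 317;  (δm_2)² = 189
δm = √(506) = 22.5 g
m = 99.90 g.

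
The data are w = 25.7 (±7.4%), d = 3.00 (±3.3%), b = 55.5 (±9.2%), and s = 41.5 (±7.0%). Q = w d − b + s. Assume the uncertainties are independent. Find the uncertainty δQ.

Let p = w·d = 77.1. δp/p = √((1·δw/w)² + (1·δd/d)²) = √(0.00548 + 0.00109) = 0.0810, so δp = 6.25.
Q = p − b + s: δQ = √(δp² + δb² + δs²) = √(39.0 + 26.1 + 8.44) = 8.58

8.58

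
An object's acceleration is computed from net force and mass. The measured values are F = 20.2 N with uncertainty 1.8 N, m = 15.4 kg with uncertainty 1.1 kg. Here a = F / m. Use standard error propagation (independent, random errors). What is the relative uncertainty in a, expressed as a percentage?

For a monomial a ∝ F, m^-1, fractional errors add in quadrature:
  (1·δF/F)² = (1×0.0891)² = 0.00794;  (-1·δm/m)² = (-1×0.0714)² = 0.00510
δa/a = √(0.0130) = 0.114

11.4%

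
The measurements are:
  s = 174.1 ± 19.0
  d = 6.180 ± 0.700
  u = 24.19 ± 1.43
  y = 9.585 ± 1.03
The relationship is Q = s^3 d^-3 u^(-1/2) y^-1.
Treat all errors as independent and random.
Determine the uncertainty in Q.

For a monomial Q ∝ s^3, d^-3, u^(-1/2), y^-1, fractional errors add in quadrature:
  (3·δs/s)² = (3×0.109)² = 0.107;  (-3·δd/d)² = (-3×0.113)² = 0.115;  (−½·δu/u)² = (-0.5×0.0591)² = 0.000874;  (-1·δy/y)² = (-1×0.107)² = 0.0115
δQ/Q = √(0.235) = 0.485
Q = 474.3, so δQ = 0.485 × 474.3 = 230.

230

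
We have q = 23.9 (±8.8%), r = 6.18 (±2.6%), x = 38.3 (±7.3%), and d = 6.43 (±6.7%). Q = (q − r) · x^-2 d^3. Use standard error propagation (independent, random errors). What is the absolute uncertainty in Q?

Let u = q − r = 17.7. δu = √(δq² + δr²) = √(4.42 + 0.0258) = 2.11, so δu/u = 0.119.
Q is then a monomial in u, x, d:
δQ/Q = √((δu/u)² + (-2·δx/x)² + (3·δd/d)²) = √(0.0142 + 0.0213 + 0.0404) = 0.275
Q = 3.21, so δQ = 0.275 × 3.21 = 0.885.

0.885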